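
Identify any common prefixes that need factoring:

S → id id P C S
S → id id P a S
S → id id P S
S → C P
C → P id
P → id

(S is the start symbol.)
Yes, S has productions with common prefix 'id id P'

Left-factoring is needed when two productions for the same non-terminal
share a common prefix on the right-hand side.

Productions for S:
  S → id id P C S
  S → id id P a S
  S → id id P S
  S → C P

Found common prefix 'id id P' in productions for S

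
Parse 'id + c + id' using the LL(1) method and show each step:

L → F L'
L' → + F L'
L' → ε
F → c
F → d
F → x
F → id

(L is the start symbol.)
LL(1) parsing maintains a stack (initially the start symbol over $) and the input. At each step: if the stack top is a terminal, match it against the current input token; if it is a non-terminal N, replace it with the RHS of M[N, lookahead] (the unique production whose predict set contains the lookahead).

Stack is shown with the top on the left.

Stack     Input          Action
-------------------------------
L $       id + c + id $  output L → F L'
F L' $    id + c + id $  output F → id
id L' $   id + c + id $  match 'id'
L' $      + c + id $     output L' → + F L'
+ F L' $  + c + id $     match '+'
F L' $    c + id $       output F → c
c L' $    c + id $       match 'c'
L' $      + id $         output L' → + F L'
+ F L' $  + id $         match '+'
F L' $    id $           output F → id
id L' $   id $           match 'id'
L' $      $              output L' → ε
$         $              accept

The string is accepted.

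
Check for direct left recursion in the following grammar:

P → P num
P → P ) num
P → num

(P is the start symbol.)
Yes, P is left-recursive

P → P num: LEFT RECURSIVE (starts with P)
P → P ) num: LEFT RECURSIVE (starts with P)
P → num: starts with num

The grammar has direct left recursion on: P.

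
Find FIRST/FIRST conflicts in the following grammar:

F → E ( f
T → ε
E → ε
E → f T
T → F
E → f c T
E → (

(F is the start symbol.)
Yes. E → f T / E → f c T on { 'f' }

A FIRST/FIRST conflict occurs when two productions N → α and N → β for the same non-terminal have FIRST(α) ∩ FIRST(β) ≠ ∅ (with ε ∈ FIRST of a nullable right-hand side, so two nullable alternatives also conflict).

FIRST sets of the non-terminals at (or reachable through a nullable prefix from) the front of some alternative:
  FIRST(F) = { '(', 'f' }

Productions for T:
  T → ε: FIRST = { ε }
  T → F: FIRST = { '(', 'f' }
Productions for E:
  E → ε: FIRST = { ε }
  E → f T: FIRST = { 'f' }
  E → f c T: FIRST = { 'f' }
  E → (: FIRST = { '(' }
F has only one production, so no FIRST/FIRST conflict is possible there.

Conflict for E: E → f T and E → f c T
  Overlap: { 'f' }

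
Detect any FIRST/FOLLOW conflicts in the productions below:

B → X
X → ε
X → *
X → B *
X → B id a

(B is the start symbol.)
A FIRST/FOLLOW conflict occurs when a non-terminal N has a nullable alternative N → β (β ⇒* ε) and another alternative N → α with FIRST(α) ∩ FOLLOW(N) ≠ ∅: on such a lookahead the parser cannot decide between expanding α and letting N vanish via β.

Nullable non-terminals: B, X.
FIRST sets used below: FIRST(B) = { '*', 'id', ε }
B has a nullable alternative but only one production, so nothing to check.

X: nullable alternative(s) X → ε; FOLLOW(X) = { $, '*', 'id' }
  X → ε: FIRST \ {ε} = { } — this is the only nullable alternative, skip
  X → *: FIRST \ {ε} = { '*' } — overlaps FOLLOW(X) on { '*' }: CONFLICT
  X → B *: FIRST \ {ε} = { '*', 'id' } — overlaps FOLLOW(X) on { '*', 'id' }: CONFLICT
  X → B id a: FIRST \ {ε} = { '*', 'id' } — overlaps FOLLOW(X) on { '*', 'id' }: CONFLICT

So the grammar has 3 FIRST/FOLLOW conflicts (marked CONFLICT above).

Answer: Yes. X → '*' with FOLLOW(X) on { '*' }; X → B '*' with FOLLOW(X) on { '*', 'id' }; X → B id a with FOLLOW(X) on { '*', 'id' }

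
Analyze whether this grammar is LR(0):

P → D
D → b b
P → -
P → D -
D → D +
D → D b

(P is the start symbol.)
Augment with P' → P and build the canonical LR(0) collection (I0 = CLOSURE({[P' → . P]}), then GOTO on every symbol after a dot until no new states appear). It has 9 states:
  I0: { [D → . D +], [D → . D b], [D → . b b], [P → . -], [P → . D -], [P → . D], [P' → . P] }  — shift
  I1: { [P → - .] }  — reduce
  I2: { [D → D . +], [D → D . b], [P → D . -], [P → D .] }  — shift, reduce
  I3: { [P' → P .] }  — accept
  I4: { [D → b . b] }  — shift
  I5: { [D → b b .] }  — reduce
  I6: { [D → D + .] }  — reduce
  I7: { [P → D - .] }  — reduce
  I8: { [D → D b .] }  — reduce

Conflict in state I2:
  Shift-reduce conflict between [P → D .] and [D → D . +]
So the grammar is NOT LR(0).

Answer: No. Shift-reduce conflict between [P → D .] and [D → D . +]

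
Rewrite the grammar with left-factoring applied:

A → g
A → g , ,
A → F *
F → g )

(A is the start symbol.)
Left-factoring transforms A → αβ₁ | αβ₂ into A → αA' and A' → β₁ | β₂
(α is the longest common prefix among the alternatives). Repeat until
no nonterminal has two alternatives with a common prefix.

Round 1: A has alternatives sharing prefix 'g'. Introduce A': A → g A'
  Add: A' → ε
  Add: A' → , ,

No remaining common prefixes — done.

Resulting grammar:
A → g A'
A' → ε
A' → , ,
A → F *
F → g )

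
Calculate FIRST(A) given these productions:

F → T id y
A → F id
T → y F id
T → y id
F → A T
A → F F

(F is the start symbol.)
{ 'y' }

To compute FIRST(A), examine every production with A on the left-hand side, reading each right-hand side left to right until a non-nullable symbol is reached.

FIRST sets of the other non-terminals involved (by the same procedure, iterated to a fixed point):
  FIRST(F) = { 'y' }

From A → F id:
  - F is a non-terminal: add FIRST(F) \ {ε} = { 'y' }
    F is not nullable, so stop
From A → F F:
  - F is a non-terminal: add FIRST(F) \ {ε} = { 'y' }
    F is not nullable, so stop

Collecting: FIRST(A) = { 'y' }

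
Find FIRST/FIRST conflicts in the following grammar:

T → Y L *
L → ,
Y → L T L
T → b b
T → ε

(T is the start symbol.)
A FIRST/FIRST conflict occurs when two productions N → α and N → β for the same non-terminal have FIRST(α) ∩ FIRST(β) ≠ ∅ (with ε ∈ FIRST of a nullable right-hand side, so two nullable alternatives also conflict).

FIRST sets of the non-terminals at (or reachable through a nullable prefix from) the front of some alternative:
  FIRST(Y) = { ',' }

Productions for T:
  T → Y L *: FIRST = { ',' }
  T → b b: FIRST = { 'b' }
  T → ε: FIRST = { ε }
L, Y have only one production, so no FIRST/FIRST conflict is possible there.

All alternatives of each non-terminal have pairwise disjoint FIRST sets.

Answer: No FIRST/FIRST conflicts.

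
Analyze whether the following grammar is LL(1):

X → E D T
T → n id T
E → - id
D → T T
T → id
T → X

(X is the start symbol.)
Yes, the grammar is LL(1).

A grammar is LL(1) if for each non-terminal N with multiple productions, the predict sets of those productions are pairwise disjoint, where PREDICT(N → α) = (FIRST(α) \ {ε}) ∪ (FOLLOW(N) if α ⇒* ε).

Relevant sets:
  FIRST(X) = { '-' }

For T:
  PREDICT(T → n id T) = { 'n' }
  PREDICT(T → id) = { 'id' }
  PREDICT(T → X) = { '-' }
X, E, D have a single production, so nothing to check there.

All predict sets are disjoint. The grammar IS LL(1).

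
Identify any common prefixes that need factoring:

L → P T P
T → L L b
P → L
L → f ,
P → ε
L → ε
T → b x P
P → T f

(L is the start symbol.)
Left-factoring is needed when two productions for the same non-terminal
share a common prefix on the right-hand side.

Productions for L:
  L → P T P
  L → f ,
  L → ε
Productions for T:
  T → L L b
  T → b x P
Productions for P:
  P → L
  P → ε
  P → T f

No common prefixes found.

Answer: No, left-factoring is not needed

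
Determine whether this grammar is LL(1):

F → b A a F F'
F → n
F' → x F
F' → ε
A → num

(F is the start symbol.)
No. Predict set conflict for F': { 'x' }

Relevant sets:
  FOLLOW(F') = { $, 'x' }

For F:
  PREDICT(F → b A a F F') = { 'b' }
  PREDICT(F → n) = { 'n' }
For F':
  PREDICT(F' → x F) = { 'x' }
  PREDICT(F' → ε) = { $, 'x' }
A has a single production, so nothing to check there.

Conflict found: Predict set conflict for F': { 'x' }
The grammar is NOT LL(1).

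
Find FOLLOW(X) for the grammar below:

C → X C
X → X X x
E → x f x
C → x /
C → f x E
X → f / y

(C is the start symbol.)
{ 'f', 'x' }

To compute FOLLOW(X), find every occurrence of X on a right-hand side N → α X β: add FIRST(β) \ {ε}, and if β is empty or nullable also add FOLLOW(N). Iterate to a fixed point.

In C → X C: X is followed by C, add FIRST(C) \ {ε} = { 'f', 'x' }
In X → X X x: X is followed by X x, add FIRST(X x) \ {ε} = { 'f' }
In X → X X x: X is followed by x, add FIRST(x) \ {ε} = { 'x' }

Taking the union: FOLLOW(X) = { 'f', 'x' }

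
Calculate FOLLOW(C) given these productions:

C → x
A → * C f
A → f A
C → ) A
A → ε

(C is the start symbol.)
{ $, 'f' }

C is the start symbol, so $ ∈ FOLLOW(C).
In A → * C f: C is followed by f, add FIRST(f) \ {ε} = { 'f' }

Taking the union: FOLLOW(C) = { $, 'f' }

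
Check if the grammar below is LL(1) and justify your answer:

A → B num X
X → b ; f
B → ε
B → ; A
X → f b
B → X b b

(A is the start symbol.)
A grammar is LL(1) if for each non-terminal N with multiple productions, the predict sets of those productions are pairwise disjoint, where PREDICT(N → α) = (FIRST(α) \ {ε}) ∪ (FOLLOW(N) if α ⇒* ε).

Relevant sets:
  FIRST(X) = { 'b', 'f' }
  FOLLOW(B) = { 'num' }

For X:
  PREDICT(X → b ';' f) = { 'b' }
  PREDICT(X → f b) = { 'f' }
For B:
  PREDICT(B → ε) = { 'num' }
  PREDICT(B → ';' A) = { ';' }
  PREDICT(B → X b b) = { 'b', 'f' }
A has a single production, so nothing to check there.

All predict sets are disjoint. The grammar IS LL(1).

Answer: Yes, the grammar is LL(1).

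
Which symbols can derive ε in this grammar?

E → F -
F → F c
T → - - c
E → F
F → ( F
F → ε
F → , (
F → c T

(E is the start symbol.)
{ 'E', 'F' }

A non-terminal is nullable if it can derive ε (the empty string): either it has an ε-production, or it has a production whose right-hand side consists entirely of nullable non-terminals.

ε-productions: F → ε
So F is immediately nullable.
E → F: every symbol on the right is nullable, so E is nullable too.
No further non-terminal can be added: every production for the remaining non-terminals contains a terminal or a non-nullable non-terminal.
Nullable = { 'E', 'F' }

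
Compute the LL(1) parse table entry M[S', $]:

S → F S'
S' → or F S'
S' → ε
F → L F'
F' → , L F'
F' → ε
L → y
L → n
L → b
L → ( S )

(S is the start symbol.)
S' → ε

To find M[S', $], we find productions for S' where $ is in the predict set (PREDICT(N → α) = (FIRST(α) \ {ε}) ∪ (FOLLOW(N) if α ⇒* ε)).

Relevant sets:
  FOLLOW(S') = { $, ')' }

S' → or F S': PREDICT = { 'or' }
S' → ε: PREDICT = { $, ')' }
  $ is in predict set, so this production goes in M[S', $]

M[S', $] = S' → ε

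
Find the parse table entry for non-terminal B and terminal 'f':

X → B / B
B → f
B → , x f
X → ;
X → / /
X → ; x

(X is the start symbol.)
To find M[B, 'f'], we find productions for B where 'f' is in the predict set (PREDICT(N → α) = (FIRST(α) \ {ε}) ∪ (FOLLOW(N) if α ⇒* ε)).

B → f: PREDICT = { 'f' }
  'f' is in predict set, so this production goes in M[B, 'f']
B → , x f: PREDICT = { ',' }

M[B, 'f'] = B → f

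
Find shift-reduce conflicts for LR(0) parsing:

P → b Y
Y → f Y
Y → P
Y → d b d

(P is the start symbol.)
Augment with P' → P and build the canonical LR(0) collection (I0 = CLOSURE({[P' → . P]}), then GOTO on every symbol after a dot until no new states appear). It has 10 states:
  I0: { [P → . b Y], [P' → . P] }  — shift
  I1: { [P' → P .] }  — accept
  I2: { [P → . b Y], [P → b . Y], [Y → . P], [Y → . d b d], [Y → . f Y] }  — shift
  I3: { [Y → P .] }  — reduce
  I4: { [P → b Y .] }  — reduce
  I5: { [Y → d . b d] }  — shift
  I6: { [P → . b Y], [Y → . P], [Y → . d b d], [Y → . f Y], [Y → f . Y] }  — shift
  I7: { [Y → f Y .] }  — reduce
  I8: { [Y → d b . d] }  — shift
  I9: { [Y → d b d .] }  — reduce

No state contains both a complete item and a shift item.

Answer: No shift-reduce conflicts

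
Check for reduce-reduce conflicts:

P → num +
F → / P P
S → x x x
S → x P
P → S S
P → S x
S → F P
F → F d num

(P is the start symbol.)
No reduce-reduce conflicts

A reduce-reduce conflict occurs when an LR(0) state has two complete items [A → α .] and [B → β .] — both call for a reduction, and with no lookahead the parser cannot choose between them.

Augment with P' → P and build the canonical LR(0) collection (I0 = CLOSURE({[P' → . P]}), then GOTO on every symbol after a dot until no new states appear). It has 18 states:
  I0: { [F → . / P P], [F → . F d num], [P → . S S], [P → . S x], [P → . num +], [P' → . P], [S → . F P], [S → . x P], [S → . x x x] }  — shift
  I1: { [F → . / P P], [F → . F d num], [F → / . P P], [P → . S S], [P → . S x], [P → . num +], [S → . F P], [S → . x P], [S → . x x x] }  — shift
  I2: { [F → . / P P], [F → . F d num], [F → F . d num], [P → . S S], [P → . S x], [P → . num +], [S → . F P], [S → . x P], [S → . x x x], [S → F . P] }  — shift
  I3: { [P' → P .] }  — accept
  I4: { [F → . / P P], [F → . F d num], [P → S . S], [P → S . x], [S → . F P], [S → . x P], [S → . x x x] }  — shift
  I5: { [P → num . +] }  — shift
  I6: { [F → . / P P], [F → . F d num], [P → . S S], [P → . S x], [P → . num +], [S → . F P], [S → . x P], [S → . x x x], [S → x . P], [S → x . x x] }  — shift
  I7: { [S → x P .] }  — reduce
  I8: { [F → . / P P], [F → . F d num], [P → . S S], [P → . S x], [P → . num +], [S → . F P], [S → . x P], [S → . x x x], [S → x . P], [S → x . x x], [S → x x . x] }  — shift
  I9: { [F → . / P P], [F → . F d num], [P → . S S], [P → . S x], [P → . num +], [S → . F P], [S → . x P], [S → . x x x], [S → x . P], [S → x . x x], [S → x x . x], [S → x x x .] }  — shift, reduce
  I10: { [P → num + .] }  — reduce
  I11: { [P → S S .] }  — reduce
  I12: { [F → . / P P], [F → . F d num], [P → . S S], [P → . S x], [P → . num +], [P → S x .], [S → . F P], [S → . x P], [S → . x x x], [S → x . P], [S → x . x x] }  — shift, reduce
  I13: { [S → F P .] }  — reduce
  I14: { [F → F d . num] }  — shift
  I15: { [F → F d num .] }  — reduce
  I16: { [F → . / P P], [F → . F d num], [F → / P . P], [P → . S S], [P → . S x], [P → . num +], [S → . F P], [S → . x P], [S → . x x x] }  — shift
  I17: { [F → / P P .] }  — reduce

No state contains more than one complete item.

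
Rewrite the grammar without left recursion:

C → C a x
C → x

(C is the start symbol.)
C is directly left-recursive. The standard transformation for
  A → A α₁ | ... | A α_m | β₁ | ... | β_n
is
  A  → β₁ A' | ... | β_n A'
  A' → α₁ A' | ... | α_m A' | ε

C → x becomes C → x C'
C → C a x becomes C' → a x C'
Add C' → ε

Resulting grammar:
C → x C'
C' → a x C'
C' → ε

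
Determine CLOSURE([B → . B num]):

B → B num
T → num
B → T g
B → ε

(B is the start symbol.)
{ [B → . B num], [B → . T g], [B → .], [T → . num] }

To compute CLOSURE, for each item [A → α.Bβ] where B is a non-terminal, add [B → .γ] for all productions B → γ; repeat for the newly added items until nothing changes.

Start with: [B → . B num]
  [B → . B num] has the dot before B: add [B → . T g], [B → .]
  [B → . T g] has the dot before T: add [T → . num]
No further items can be added.

CLOSURE = { [B → . B num], [B → . T g], [B → .], [T → . num] }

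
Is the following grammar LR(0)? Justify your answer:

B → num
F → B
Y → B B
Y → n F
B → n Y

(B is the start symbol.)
No. Shift-reduce conflict between [F → B .] and [B → . n Y]

A grammar is LR(0) if no state in the canonical LR(0) collection has:
  - both a shift item (dot before a terminal) and a complete item (shift-reduce conflict), or
  - two or more complete items (reduce-reduce conflict; the accept item [B' → B .] counts as a complete item here).

Augment with B' → B and build the canonical LR(0) collection (I0 = CLOSURE({[B' → . B]}), then GOTO on every symbol after a dot until no new states appear). It has 10 states:
  I0: { [B → . n Y], [B → . num], [B' → . B] }  — shift
  I1: { [B' → B .] }  — accept
  I2: { [B → . n Y], [B → . num], [B → n . Y], [Y → . B B], [Y → . n F] }  — shift
  I3: { [B → num .] }  — reduce
  I4: { [B → . n Y], [B → . num], [Y → B . B] }  — shift
  I5: { [B → n Y .] }  — reduce
  I6: { [B → . n Y], [B → . num], [B → n . Y], [F → . B], [Y → . B B], [Y → . n F], [Y → n . F] }  — shift
  I7: { [B → . n Y], [B → . num], [F → B .], [Y → B . B] }  — shift, reduce
  I8: { [Y → n F .] }  — reduce
  I9: { [Y → B B .] }  — reduce

Conflict in state I7:
  Shift-reduce conflict between [F → B .] and [B → . n Y]
So the grammar is NOT LR(0).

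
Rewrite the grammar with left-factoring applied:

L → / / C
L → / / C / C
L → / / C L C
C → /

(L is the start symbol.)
L → / / C L'
L' → ε
L' → / C
L' → L C
C → /

Left-factoring transforms A → αβ₁ | αβ₂ into A → αA' and A' → β₁ | β₂
(α is the longest common prefix among the alternatives). Repeat until
no nonterminal has two alternatives with a common prefix.

Round 1: L has alternatives sharing prefix '/ / C'. Introduce L': L → / / C L'
  Add: L' → ε
  Add: L' → / C
  Add: L' → L C

No remaining common prefixes — done.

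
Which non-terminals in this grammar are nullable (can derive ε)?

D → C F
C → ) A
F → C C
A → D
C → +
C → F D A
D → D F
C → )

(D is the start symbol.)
None

There are no ε-productions, so no non-terminal can derive ε.
No non-terminals are nullable.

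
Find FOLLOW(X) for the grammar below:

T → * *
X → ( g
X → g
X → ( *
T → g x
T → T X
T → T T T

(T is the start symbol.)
{ $, '(', '*', 'g' }

To compute FOLLOW(X), find every occurrence of X on a right-hand side N → α X β: add FIRST(β) \ {ε}, and if β is empty or nullable also add FOLLOW(N). Iterate to a fixed point.

In T → T X: X is at the end, add FOLLOW(T)

The FOLLOW sets referred to above (computed the same way, to a fixed point):
  FOLLOW(T) = { $, '(', '*', 'g' }

Taking the union: FOLLOW(X) = { $, '(', '*', 'g' }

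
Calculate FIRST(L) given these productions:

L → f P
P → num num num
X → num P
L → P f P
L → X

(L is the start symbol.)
{ 'f', 'num' }

To compute FIRST(L), examine every production with L on the left-hand side, reading each right-hand side left to right until a non-nullable symbol is reached.

FIRST sets of the other non-terminals involved (by the same procedure, iterated to a fixed point):
  FIRST(P) = { 'num' }
  FIRST(X) = { 'num' }

From L → f P:
  - f is a terminal: add 'f' and stop
From L → P f P:
  - P is a non-terminal: add FIRST(P) \ {ε} = { 'num' }
    P is not nullable, so stop
From L → X:
  - X is a non-terminal: add FIRST(X) \ {ε} = { 'num' }
    X is not nullable, so stop

Collecting: FIRST(L) = { 'f', 'num' }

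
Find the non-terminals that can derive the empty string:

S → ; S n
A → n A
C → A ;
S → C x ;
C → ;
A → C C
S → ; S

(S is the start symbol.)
A non-terminal is nullable if it can derive ε (the empty string): either it has an ε-production, or it has a production whose right-hand side consists entirely of nullable non-terminals.

There are no ε-productions, so no non-terminal can derive ε.
No non-terminals are nullable.

Answer: None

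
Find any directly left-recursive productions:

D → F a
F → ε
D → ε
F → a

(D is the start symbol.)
D → F a: starts with F
F → ε: starts with ε
D → ε: starts with ε
F → a: starts with a

No direct left recursion found.

Answer: No direct left recursion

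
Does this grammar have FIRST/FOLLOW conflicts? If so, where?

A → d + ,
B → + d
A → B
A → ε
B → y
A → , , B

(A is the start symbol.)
No FIRST/FOLLOW conflicts.

A FIRST/FOLLOW conflict occurs when a non-terminal N has a nullable alternative N → β (β ⇒* ε) and another alternative N → α with FIRST(α) ∩ FOLLOW(N) ≠ ∅: on such a lookahead the parser cannot decide between expanding α and letting N vanish via β.

Nullable non-terminals: A.
FIRST sets used below: FIRST(B) = { '+', 'y' }

A: nullable alternative(s) A → ε; FOLLOW(A) = { $ }
  A → d + ,: FIRST \ {ε} = { 'd' } — disjoint from FOLLOW(A)
  A → B: FIRST \ {ε} = { '+', 'y' } — disjoint from FOLLOW(A)
  A → ε: FIRST \ {ε} = { } — this is the only nullable alternative, skip
  A → , , B: FIRST \ {ε} = { ',' } — disjoint from FOLLOW(A)

B has no nullable alternative, so no FIRST/FOLLOW check is needed there.

No FIRST/FOLLOW conflicts found.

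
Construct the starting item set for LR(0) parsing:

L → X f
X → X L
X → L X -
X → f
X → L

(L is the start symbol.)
First, augment the grammar with L' → L
I₀ = CLOSURE({ [L' → . L] }):
  [L' → . L] has the dot before L: add [L → . X f]
  [L → . X f] has the dot before X: add [X → . X L], [X → . L X -], [X → . f], [X → . L]
No further items can be added.

I₀ = { [L → . X f], [L' → . L], [X → . L X -], [X → . L], [X → . X L], [X → . f] }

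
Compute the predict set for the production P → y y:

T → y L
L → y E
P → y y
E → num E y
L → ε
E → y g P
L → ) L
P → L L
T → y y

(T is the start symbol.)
PREDICT(P → y y) = (FIRST(RHS) \ {ε}) ∪ (FOLLOW(P) if ε ∈ FIRST(RHS), i.e. RHS ⇒* ε)
FIRST(y y) = { 'y' }
ε ∉ FIRST(y y), so FOLLOW(P) is not added.
PREDICT(P → y y) = { 'y' }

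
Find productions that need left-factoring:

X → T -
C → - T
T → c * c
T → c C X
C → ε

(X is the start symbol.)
Left-factoring is needed when two productions for the same non-terminal
share a common prefix on the right-hand side.

Productions for C:
  C → - T
  C → ε
Productions for T:
  T → c * c
  T → c C X

Found common prefix 'c' in productions for T

Answer: Yes, T has productions with common prefix 'c'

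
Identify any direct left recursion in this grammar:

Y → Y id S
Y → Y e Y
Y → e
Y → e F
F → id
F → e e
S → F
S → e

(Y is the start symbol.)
Yes, Y is left-recursive

Y → Y id S: LEFT RECURSIVE (starts with Y)
Y → Y e Y: LEFT RECURSIVE (starts with Y)
Y → e: starts with e
Y → e F: starts with e
F → id: starts with id
F → e e: starts with e
S → F: starts with F
S → e: starts with e

The grammar has direct left recursion on: Y.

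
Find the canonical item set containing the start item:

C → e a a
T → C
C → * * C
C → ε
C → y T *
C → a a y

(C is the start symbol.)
First, augment the grammar with C' → C
I₀ = CLOSURE({ [C' → . C] }):
  [C' → . C] has the dot before C: add [C → . e a a], [C → . * * C], [C → .], [C → . y T *], [C → . a a y]
No further items can be added.

I₀ = { [C → . * * C], [C → . a a y], [C → . e a a], [C → . y T *], [C → .], [C' → . C] }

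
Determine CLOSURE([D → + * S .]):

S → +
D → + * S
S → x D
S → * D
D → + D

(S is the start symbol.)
Start with: [D → + * S .]
The dot is at the end, so nothing is added.

CLOSURE = { [D → + * S .] }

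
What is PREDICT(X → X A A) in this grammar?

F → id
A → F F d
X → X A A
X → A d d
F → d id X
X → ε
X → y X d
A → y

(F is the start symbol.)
{ 'd', 'id', 'y' }

PREDICT(X → X A A) = (FIRST(RHS) \ {ε}) ∪ (FOLLOW(X) if ε ∈ FIRST(RHS), i.e. RHS ⇒* ε)
FIRST(X) = { 'd', 'id', 'y', ε }
FIRST(A) = { 'd', 'id', 'y' }
FIRST(X A A) = { 'd', 'id', 'y' }
ε ∉ FIRST(X A A), so FOLLOW(X) is not added.
PREDICT(X → X A A) = { 'd', 'id', 'y' }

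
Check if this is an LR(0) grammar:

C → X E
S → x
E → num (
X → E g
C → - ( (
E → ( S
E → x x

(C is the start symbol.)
Yes, the grammar is LR(0)

Augment with C' → C and build the canonical LR(0) collection (I0 = CLOSURE({[C' → . C]}), then GOTO on every symbol after a dot until no new states appear). It has 16 states:
  I0: { [C → . - ( (], [C → . X E], [C' → . C], [E → . ( S], [E → . num (], [E → . x x], [X → . E g] }  — shift
  I1: { [E → ( . S], [S → . x] }  — shift
  I2: { [C → - . ( (] }  — shift
  I3: { [C' → C .] }  — accept
  I4: { [X → E . g] }  — shift
  I5: { [C → X . E], [E → . ( S], [E → . num (], [E → . x x] }  — shift
  I6: { [E → num . (] }  — shift
  I7: { [E → x . x] }  — shift
  I8: { [E → x x .] }  — reduce
  I9: { [E → num ( .] }  — reduce
  I10: { [C → X E .] }  — reduce
  I11: { [X → E g .] }  — reduce
  I12: { [C → - ( . (] }  — shift
  I13: { [C → - ( ( .] }  — reduce
  I14: { [E → ( S .] }  — reduce
  I15: { [S → x .] }  — reduce

Every state is either a pure shift/goto state or contains exactly one complete item and nothing to shift — no conflicts. The grammar is LR(0).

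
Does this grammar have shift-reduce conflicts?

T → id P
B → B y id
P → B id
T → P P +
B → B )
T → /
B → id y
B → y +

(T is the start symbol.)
Yes — I10: [B → id y .] vs [B → y . +]

A shift-reduce conflict occurs when an LR(0) state has both:
  - a complete (reduce) item [A → α .] (dot at the end), and
  - a shift item [B → β . c γ] (dot before a terminal).

Augment with T' → T and build the canonical LR(0) collection (I0 = CLOSURE({[T' → . T]}), then GOTO on every symbol after a dot until no new states appear). It has 18 states:
  I0: { [B → . B )], [B → . B y id], [B → . id y], [B → . y +], [P → . B id], [T → . /], [T → . P P +], [T → . id P], [T' → . T] }  — shift
  I1: { [T → / .] }  — reduce
  I2: { [B → B . )], [B → B . y id], [P → B . id] }  — shift
  I3: { [B → . B )], [B → . B y id], [B → . id y], [B → . y +], [P → . B id], [T → P . P +] }  — shift
  I4: { [T' → T .] }  — accept
  I5: { [B → . B )], [B → . B y id], [B → . id y], [B → . y +], [B → id . y], [P → . B id], [T → id . P] }  — shift
  I6: { [B → y . +] }  — shift
  I7: { [B → y + .] }  — reduce
  I8: { [T → id P .] }  — reduce
  I9: { [B → id . y] }  — shift
  I10: { [B → id y .], [B → y . +] }  — shift, reduce
  I11: { [B → id y .] }  — reduce
  I12: { [T → P P . +] }  — shift
  I13: { [T → P P + .] }  — reduce
  I14: { [B → B ) .] }  — reduce
  I15: { [P → B id .] }  — reduce
  I16: { [B → B y . id] }  — shift
  I17: { [B → B y id .] }  — reduce

I10 contains reduce item [B → id y .] and shift item [B → y . +] — shift-reduce conflict.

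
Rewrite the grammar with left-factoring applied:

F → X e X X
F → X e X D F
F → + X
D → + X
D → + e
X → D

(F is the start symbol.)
Left-factoring transforms A → αβ₁ | αβ₂ into A → αA' and A' → β₁ | β₂
(α is the longest common prefix among the alternatives). Repeat until
no nonterminal has two alternatives with a common prefix.

Round 1: F has alternatives sharing prefix 'X e X'. Introduce F': F → X e X F'
  Add: F' → X
  Add: F' → D F

Round 2: D has alternatives sharing prefix '+'. Introduce D': D → + D'
  Add: D' → X
  Add: D' → e

No remaining common prefixes — done.

Resulting grammar:
F → X e X F'
F' → X
F' → D F
F → + X
D → + D'
D' → X
D' → e
X → D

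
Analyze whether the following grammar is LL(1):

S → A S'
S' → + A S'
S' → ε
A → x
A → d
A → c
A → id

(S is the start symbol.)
Relevant sets:
  FOLLOW(S') = { $ }

For S':
  PREDICT(S' → '+' A S') = { '+' }
  PREDICT(S' → ε) = { $ }
For A:
  PREDICT(A → x) = { 'x' }
  PREDICT(A → d) = { 'd' }
  PREDICT(A → c) = { 'c' }
  PREDICT(A → id) = { 'id' }
S has a single production, so nothing to check there.

All predict sets are disjoint. The grammar IS LL(1).

Answer: Yes, the grammar is LL(1).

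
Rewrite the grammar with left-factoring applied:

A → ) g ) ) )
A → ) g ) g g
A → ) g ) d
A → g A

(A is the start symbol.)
Left-factoring transforms A → αβ₁ | αβ₂ into A → αA' and A' → β₁ | β₂
(α is the longest common prefix among the alternatives). Repeat until
no nonterminal has two alternatives with a common prefix.

Round 1: A has alternatives sharing prefix ') g )'. Introduce A': A → ) g ) A'
  Add: A' → ) )
  Add: A' → g g
  Add: A' → d

No remaining common prefixes — done.

Resulting grammar:
A → ) g ) A'
A' → ) )
A' → g g
A' → d
A → g A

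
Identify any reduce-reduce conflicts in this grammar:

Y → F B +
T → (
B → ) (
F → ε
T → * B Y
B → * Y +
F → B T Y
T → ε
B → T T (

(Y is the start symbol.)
Yes — I0: [F → .] vs [T → .]; I3: [F → .] vs [T → .]; I11: [F → .] vs [T → .]; I15: [F → .] vs [T → .]; I17: [F → .] vs [T → .]; I20: [F → .] vs [T → .]; I22: [B → T T ( .] vs [T → ( .]

A reduce-reduce conflict occurs when an LR(0) state has two complete items [A → α .] and [B → β .] — both call for a reduction, and with no lookahead the parser cannot choose between them.

Augment with Y' → Y and build the canonical LR(0) collection (I0 = CLOSURE({[Y' → . Y]}), then GOTO on every symbol after a dot until no new states appear). It has 24 states:
  I0: { [B → . ) (], [B → . * Y +], [B → . T T (], [F → . B T Y], [F → .], [T → . (], [T → . * B Y], [T → .], [Y → . F B +], [Y' → . Y] }  — shift, 2 reduces
  I1: { [T → ( .] }  — reduce
  I2: { [B → ) . (] }  — shift
  I3: { [B → * . Y +], [B → . ) (], [B → . * Y +], [B → . T T (], [F → . B T Y], [F → .], [T → * . B Y], [T → . (], [T → . * B Y], [T → .], [Y → . F B +] }  — shift, 2 reduces
  I4: { [F → B . T Y], [T → . (], [T → . * B Y], [T → .] }  — shift, reduce
  I5: { [B → . ) (], [B → . * Y +], [B → . T T (], [T → . (], [T → . * B Y], [T → .], [Y → F . B +] }  — shift, reduce
  I6: { [B → T . T (], [T → . (], [T → . * B Y], [T → .] }  — shift, reduce
  I7: { [Y' → Y .] }  — accept
  I8: { [B → . ) (], [B → . * Y +], [B → . T T (], [T → * . B Y], [T → . (], [T → . * B Y], [T → .] }  — shift, reduce
  I9: { [B → T T . (] }  — shift
  I10: { [B → T T ( .] }  — reduce
  I11: { [B → . ) (], [B → . * Y +], [B → . T T (], [F → . B T Y], [F → .], [T → * B . Y], [T → . (], [T → . * B Y], [T → .], [Y → . F B +] }  — shift, 2 reduces
  I12: { [T → * B Y .] }  — reduce
  I13: { [Y → F B . +] }  — shift
  I14: { [Y → F B + .] }  — reduce
  I15: { [B → . ) (], [B → . * Y +], [B → . T T (], [F → . B T Y], [F → .], [F → B T . Y], [T → . (], [T → . * B Y], [T → .], [Y → . F B +] }  — shift, 2 reduces
  I16: { [F → B T Y .] }  — reduce
  I17: { [B → . ) (], [B → . * Y +], [B → . T T (], [F → . B T Y], [F → .], [F → B . T Y], [T → * B . Y], [T → . (], [T → . * B Y], [T → .], [Y → . F B +] }  — shift, 2 reduces
  I18: { [B → * Y . +] }  — shift
  I19: { [B → * Y + .] }  — reduce
  I20: { [B → . ) (], [B → . * Y +], [B → . T T (], [B → T . T (], [F → . B T Y], [F → .], [F → B T . Y], [T → . (], [T → . * B Y], [T → .], [Y → . F B +] }  — shift, 2 reduces
  I21: { [B → T . T (], [B → T T . (], [T → . (], [T → . * B Y], [T → .] }  — shift, reduce
  I22: { [B → T T ( .], [T → ( .] }  — 2 reduces
  I23: { [B → ) ( .] }  — reduce

I0 contains complete items [F → .], [T → .] — reduce-reduce conflict.
I3 contains complete items [F → .], [T → .] — reduce-reduce conflict.
I11 contains complete items [F → .], [T → .] — reduce-reduce conflict.
I15 contains complete items [F → .], [T → .] — reduce-reduce conflict.
I17 contains complete items [F → .], [T → .] — reduce-reduce conflict.
I20 contains complete items [F → .], [T → .] — reduce-reduce conflict.
I22 contains complete items [B → T T ( .], [T → ( .] — reduce-reduce conflict.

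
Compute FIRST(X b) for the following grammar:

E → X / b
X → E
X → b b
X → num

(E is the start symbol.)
FIRST sets of the non-terminals involved (from the grammar, by fixed-point iteration):
  FIRST(X) = { 'b', 'num' }

To compute FIRST(X b), process the symbols left to right:
Symbol X is a non-terminal. Add FIRST(X) \ {ε} = { 'b', 'num' }
X is not nullable (ε ∉ FIRST(X)), so stop here.
FIRST(X b) = { 'b', 'num' }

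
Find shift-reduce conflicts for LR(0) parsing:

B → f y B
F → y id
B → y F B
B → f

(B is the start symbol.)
Augment with B' → B and build the canonical LR(0) collection (I0 = CLOSURE({[B' → . B]}), then GOTO on every symbol after a dot until no new states appear). It has 10 states:
  I0: { [B → . f y B], [B → . f], [B → . y F B], [B' → . B] }  — shift
  I1: { [B' → B .] }  — accept
  I2: { [B → f . y B], [B → f .] }  — shift, reduce
  I3: { [B → y . F B], [F → . y id] }  — shift
  I4: { [B → . f y B], [B → . f], [B → . y F B], [B → y F . B] }  — shift
  I5: { [F → y . id] }  — shift
  I6: { [F → y id .] }  — reduce
  I7: { [B → y F B .] }  — reduce
  I8: { [B → . f y B], [B → . f], [B → . y F B], [B → f y . B] }  — shift
  I9: { [B → f y B .] }  — reduce

I2 contains reduce item [B → f .] and shift item [B → f . y B] — shift-reduce conflict.

Answer: Yes — I2: [B → f .] vs [B → f . y B]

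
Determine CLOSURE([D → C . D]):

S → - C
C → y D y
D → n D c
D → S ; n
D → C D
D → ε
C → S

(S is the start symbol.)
{ [C → . S], [C → . y D y], [D → . C D], [D → . S ; n], [D → . n D c], [D → .], [D → C . D], [S → . - C] }

Start with: [D → C . D]
  [D → C . D] has the dot before D: add [D → . n D c], [D → . S ; n], [D → . C D], [D → .]
  [D → . S ; n] has the dot before S: add [S → . - C]
  [D → . C D] has the dot before C: add [C → . y D y], [C → . S]
No further items can be added.

CLOSURE = { [C → . S], [C → . y D y], [D → . C D], [D → . S ; n], [D → . n D c], [D → .], [D → C . D], [S → . - C] }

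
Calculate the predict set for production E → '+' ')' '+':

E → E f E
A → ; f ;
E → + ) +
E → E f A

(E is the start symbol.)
PREDICT(E → '+' ')' '+') = (FIRST(RHS) \ {ε}) ∪ (FOLLOW(E) if ε ∈ FIRST(RHS), i.e. RHS ⇒* ε)
FIRST('+' ')' '+') = { '+' }
ε ∉ FIRST('+' ')' '+'), so FOLLOW(E) is not added.
PREDICT(E → '+' ')' '+') = { '+' }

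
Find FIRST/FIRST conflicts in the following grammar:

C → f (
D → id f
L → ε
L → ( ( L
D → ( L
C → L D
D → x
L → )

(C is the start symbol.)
No FIRST/FIRST conflicts.

FIRST sets of the non-terminals at (or reachable through a nullable prefix from) the front of some alternative:
  FIRST(L) = { '(', ')', ε }
  FIRST(D) = { '(', 'id', 'x' }

Productions for C:
  C → f (: FIRST = { 'f' }
  C → L D: FIRST = { '(', ')', 'id', 'x' }
Productions for D:
  D → id f: FIRST = { 'id' }
  D → ( L: FIRST = { '(' }
  D → x: FIRST = { 'x' }
Productions for L:
  L → ε: FIRST = { ε }
  L → ( ( L: FIRST = { '(' }
  L → ): FIRST = { ')' }

All alternatives of each non-terminal have pairwise disjoint FIRST sets.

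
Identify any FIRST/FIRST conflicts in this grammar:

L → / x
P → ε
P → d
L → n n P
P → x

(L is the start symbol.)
No FIRST/FIRST conflicts.

A FIRST/FIRST conflict occurs when two productions N → α and N → β for the same non-terminal have FIRST(α) ∩ FIRST(β) ≠ ∅ (with ε ∈ FIRST of a nullable right-hand side, so two nullable alternatives also conflict).

Productions for L:
  L → / x: FIRST = { '/' }
  L → n n P: FIRST = { 'n' }
Productions for P:
  P → ε: FIRST = { ε }
  P → d: FIRST = { 'd' }
  P → x: FIRST = { 'x' }

All alternatives of each non-terminal have pairwise disjoint FIRST sets.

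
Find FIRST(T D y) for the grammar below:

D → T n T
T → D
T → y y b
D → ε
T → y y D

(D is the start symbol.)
{ 'n', 'y' }

FIRST sets of the non-terminals involved (from the grammar, by fixed-point iteration):
  FIRST(T) = { 'n', 'y', ε }
  FIRST(D) = { 'n', 'y', ε }

To compute FIRST(T D y), process the symbols left to right:
Symbol T is a non-terminal. Add FIRST(T) \ {ε} = { 'n', 'y' }
T is nullable (ε ∈ FIRST(T)), continue to the next symbol.
Symbol D is a non-terminal. Add FIRST(D) \ {ε} = { 'n', 'y' }
D is nullable (ε ∈ FIRST(D)), continue to the next symbol.
Symbol y is a terminal. Add 'y' and stop.
FIRST(T D y) = { 'n', 'y' }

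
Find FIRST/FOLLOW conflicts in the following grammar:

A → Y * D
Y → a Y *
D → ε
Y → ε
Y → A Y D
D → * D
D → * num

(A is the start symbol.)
Yes. Y → A Y D with FOLLOW(Y) on { '*' }; D → '*' D with FOLLOW(D) on { '*' }; D → '*' num with FOLLOW(D) on { '*' }

Nullable non-terminals: D, Y.
FIRST sets used below: FIRST(A) = { '*', 'a' }

D: nullable alternative(s) D → ε; FOLLOW(D) = { $, '*', 'a' }
  D → ε: FIRST \ {ε} = { } — this is the only nullable alternative, skip
  D → * D: FIRST \ {ε} = { '*' } — overlaps FOLLOW(D) on { '*' }: CONFLICT
  D → * num: FIRST \ {ε} = { '*' } — overlaps FOLLOW(D) on { '*' }: CONFLICT

Y: nullable alternative(s) Y → ε; FOLLOW(Y) = { '*' }
  Y → a Y *: FIRST \ {ε} = { 'a' } — disjoint from FOLLOW(Y)
  Y → ε: FIRST \ {ε} = { } — this is the only nullable alternative, skip
  Y → A Y D: FIRST \ {ε} = { '*', 'a' } — overlaps FOLLOW(Y) on { '*' }: CONFLICT

A has no nullable alternative, so no FIRST/FOLLOW check is needed there.

So the grammar has 3 FIRST/FOLLOW conflicts (marked CONFLICT above).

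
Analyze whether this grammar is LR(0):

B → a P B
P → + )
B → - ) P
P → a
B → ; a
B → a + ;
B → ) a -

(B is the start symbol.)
Yes, the grammar is LR(0)

A grammar is LR(0) if no state in the canonical LR(0) collection has:
  - both a shift item (dot before a terminal) and a complete item (shift-reduce conflict), or
  - two or more complete items (reduce-reduce conflict; the accept item [B' → B .] counts as a complete item here).

Augment with B' → B and build the canonical LR(0) collection (I0 = CLOSURE({[B' → . B]}), then GOTO on every symbol after a dot until no new states appear). It has 18 states:
  I0: { [B → . ) a -], [B → . - ) P], [B → . ; a], [B → . a + ;], [B → . a P B], [B' → . B] }  — shift
  I1: { [B → ) . a -] }  — shift
  I2: { [B → - . ) P] }  — shift
  I3: { [B → ; . a] }  — shift
  I4: { [B' → B .] }  — accept
  I5: { [B → a . + ;], [B → a . P B], [P → . + )], [P → . a] }  — shift
  I6: { [B → a + . ;], [P → + . )] }  — shift
  I7: { [B → . ) a -], [B → . - ) P], [B → . ; a], [B → . a + ;], [B → . a P B], [B → a P . B] }  — shift
  I8: { [P → a .] }  — reduce
  I9: { [B → a P B .] }  — reduce
  I10: { [P → + ) .] }  — reduce
  I11: { [B → a + ; .] }  — reduce
  I12: { [B → ; a .] }  — reduce
  I13: { [B → - ) . P], [P → . + )], [P → . a] }  — shift
  I14: { [P → + . )] }  — shift
  I15: { [B → - ) P .] }  — reduce
  I16: { [B → ) a . -] }  — shift
  I17: { [B → ) a - .] }  — reduce

Every state is either a pure shift/goto state or contains exactly one complete item and nothing to shift — no conflicts. The grammar is LR(0).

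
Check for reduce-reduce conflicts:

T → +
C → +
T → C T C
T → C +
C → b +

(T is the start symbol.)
Yes — I1: [C → + .] vs [T → + .]; I6: [C → + .] vs [T → + .]

A reduce-reduce conflict occurs when an LR(0) state has two complete items [A → α .] and [B → β .] — both call for a reduction, and with no lookahead the parser cannot choose between them.

Augment with T' → T and build the canonical LR(0) collection (I0 = CLOSURE({[T' → . T]}), then GOTO on every symbol after a dot until no new states appear). It has 10 states:
  I0: { [C → . +], [C → . b +], [T → . +], [T → . C +], [T → . C T C], [T' → . T] }  — shift
  I1: { [C → + .], [T → + .] }  — 2 reduces
  I2: { [C → . +], [C → . b +], [T → . +], [T → . C +], [T → . C T C], [T → C . +], [T → C . T C] }  — shift
  I3: { [T' → T .] }  — accept
  I4: { [C → b . +] }  — shift
  I5: { [C → b + .] }  — reduce
  I6: { [C → + .], [T → + .], [T → C + .] }  — 3 reduces
  I7: { [C → . +], [C → . b +], [T → C T . C] }  — shift
  I8: { [C → + .] }  — reduce
  I9: { [T → C T C .] }  — reduce

I1 contains complete items [C → + .], [T → + .] — reduce-reduce conflict.
I6 contains complete items [C → + .], [T → + .], [T → C + .] — reduce-reduce conflict.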